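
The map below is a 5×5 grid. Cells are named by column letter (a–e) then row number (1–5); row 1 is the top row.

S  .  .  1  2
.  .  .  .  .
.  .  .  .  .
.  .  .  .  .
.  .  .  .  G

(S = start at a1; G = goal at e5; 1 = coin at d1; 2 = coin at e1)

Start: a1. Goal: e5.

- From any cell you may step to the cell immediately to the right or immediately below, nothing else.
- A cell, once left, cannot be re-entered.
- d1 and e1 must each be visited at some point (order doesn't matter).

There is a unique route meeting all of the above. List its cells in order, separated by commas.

Moves only go right or down, so the column and row indices never decrease.
Route from a1: 4× right (reaching e1), 4× down (reaching e5) — 8 moves in all.
Check: all required cells visited.

a1, b1, c1, d1, e1, e2, e3, e4, e5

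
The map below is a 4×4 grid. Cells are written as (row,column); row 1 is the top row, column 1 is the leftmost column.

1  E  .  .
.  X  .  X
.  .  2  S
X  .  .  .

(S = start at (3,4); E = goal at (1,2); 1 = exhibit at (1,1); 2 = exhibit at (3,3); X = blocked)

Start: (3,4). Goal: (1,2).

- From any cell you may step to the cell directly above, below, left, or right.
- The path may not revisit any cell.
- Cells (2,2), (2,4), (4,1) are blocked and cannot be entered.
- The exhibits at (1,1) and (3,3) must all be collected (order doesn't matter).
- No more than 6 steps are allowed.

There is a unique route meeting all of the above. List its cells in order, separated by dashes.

(3,4) - (3,3) - (3,2) - (3,1) - (2,1) - (1,1) - (1,2)

Any route must reach (1,1) and (3,3) and still end at (1,2) within 6 moves, so the order of the required stops is forced.
Route from (3,4): left 3 to (3,1), up 2 to (1,1), right 1 to (1,2) — 6 moves in all.
Check: all required cells visited; 6 ≤ 6 moves.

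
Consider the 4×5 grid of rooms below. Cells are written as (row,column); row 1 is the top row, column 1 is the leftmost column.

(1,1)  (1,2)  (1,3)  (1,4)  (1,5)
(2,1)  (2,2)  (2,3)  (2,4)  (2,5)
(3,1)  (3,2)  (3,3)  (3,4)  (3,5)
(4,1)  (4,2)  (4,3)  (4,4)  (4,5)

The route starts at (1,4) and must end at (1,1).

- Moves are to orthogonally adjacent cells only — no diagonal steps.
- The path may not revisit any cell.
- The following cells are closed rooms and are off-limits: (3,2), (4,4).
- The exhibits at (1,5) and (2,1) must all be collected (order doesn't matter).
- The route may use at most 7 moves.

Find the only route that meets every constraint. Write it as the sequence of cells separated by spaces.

The 7-move cap with required stops at (1,5), (2,1) leaves no slack for detours.
Route from (1,4): right 1 to (1,5), down 1 to (2,5), left 4 to (2,1), up 1 to (1,1) — 7 moves in all.
Check: all required cells visited; 7 ≤ 7 moves.

(1,4) (1,5) (2,5) (2,4) (2,3) (2,2) (2,1) (1,1)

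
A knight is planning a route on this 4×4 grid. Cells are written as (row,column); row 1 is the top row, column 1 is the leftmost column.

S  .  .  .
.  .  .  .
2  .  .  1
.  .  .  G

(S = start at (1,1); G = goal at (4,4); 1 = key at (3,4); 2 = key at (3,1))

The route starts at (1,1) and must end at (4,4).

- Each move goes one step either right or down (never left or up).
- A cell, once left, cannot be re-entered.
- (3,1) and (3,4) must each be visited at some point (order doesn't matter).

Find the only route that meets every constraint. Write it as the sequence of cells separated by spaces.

Moves only go right or down, so the column and row indices never decrease.
Route from (1,1): down 2 to (3,1), right 3 to (3,4), down 1 to (4,4) — 6 moves in all.
Check: all required cells visited.

(1,1) (2,1) (3,1) (3,2) (3,3) (3,4) (4,4)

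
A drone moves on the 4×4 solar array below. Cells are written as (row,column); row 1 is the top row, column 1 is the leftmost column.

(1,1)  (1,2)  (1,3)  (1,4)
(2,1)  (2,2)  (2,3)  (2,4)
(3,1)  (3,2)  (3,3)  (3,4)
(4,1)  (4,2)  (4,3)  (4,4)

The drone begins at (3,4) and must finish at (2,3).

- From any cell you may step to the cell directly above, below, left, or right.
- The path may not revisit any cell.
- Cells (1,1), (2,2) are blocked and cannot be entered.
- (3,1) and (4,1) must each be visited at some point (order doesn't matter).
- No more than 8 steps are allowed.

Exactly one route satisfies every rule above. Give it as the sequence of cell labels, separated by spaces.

(3,4) (4,4) (4,3) (4,2) (4,1) (3,1) (3,2) (3,3) (2,3)

Any route must reach (3,1) and (4,1) and still end at (2,3) within 8 moves, so the order of the required stops is forced.
Route from (3,4): down 1 to (4,4), left 3 to (4,1), up 1 to (3,1), right 2 to (3,3), up 1 to (2,3) — 8 moves in all.
Check: all required cells visited; 8 ≤ 8 moves.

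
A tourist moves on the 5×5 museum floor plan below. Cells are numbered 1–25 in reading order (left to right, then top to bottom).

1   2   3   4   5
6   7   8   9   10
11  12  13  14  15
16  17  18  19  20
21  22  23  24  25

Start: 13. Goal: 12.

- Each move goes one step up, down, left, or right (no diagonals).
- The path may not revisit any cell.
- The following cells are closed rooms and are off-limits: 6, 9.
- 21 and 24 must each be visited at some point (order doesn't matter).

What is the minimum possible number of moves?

9

Any route passes through 21 and 24 in some order between 13 and 12. Summing Manhattan distances along each leg and taking the cheapest ordering (13 → 24 → 21 → 12) gives a lower bound of 3 + 3 + 3 = 9 moves.
A route of 9 moves achieves this: 13 → 18 → 19 → 24 → 23 → 22 → 21 → 16 → 11 → 12.
Since 9 matches the lower bound, it is optimal.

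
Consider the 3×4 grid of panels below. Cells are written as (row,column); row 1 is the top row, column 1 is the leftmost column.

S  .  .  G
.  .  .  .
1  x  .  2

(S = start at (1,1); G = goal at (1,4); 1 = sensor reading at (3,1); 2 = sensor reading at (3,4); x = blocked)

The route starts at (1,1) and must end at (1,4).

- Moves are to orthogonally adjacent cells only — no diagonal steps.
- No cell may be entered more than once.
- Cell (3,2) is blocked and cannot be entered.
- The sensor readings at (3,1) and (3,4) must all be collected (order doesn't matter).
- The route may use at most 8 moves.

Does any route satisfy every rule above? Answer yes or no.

no

(3,1) must be visited but has only one open neighbour ((2,1)), and it is neither the start nor the goal — the route would have to enter and leave through (2,1), re-entering it.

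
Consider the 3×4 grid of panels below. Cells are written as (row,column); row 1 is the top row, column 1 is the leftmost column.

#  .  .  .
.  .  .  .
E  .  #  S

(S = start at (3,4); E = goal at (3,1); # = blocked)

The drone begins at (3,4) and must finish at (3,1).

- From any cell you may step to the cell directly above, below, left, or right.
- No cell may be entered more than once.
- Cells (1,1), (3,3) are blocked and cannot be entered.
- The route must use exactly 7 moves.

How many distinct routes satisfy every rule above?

Need simple routes of exactly 7 moves from (3,4) to (3,1) (Manhattan distance 3, so 2 moves are spent on a detour and 2 undoing it).
Enumerating: (3,4) (2,4) (1,4) (1,3) (2,3) (2,2) (3,2) (3,1) | (3,4) (2,4) (1,4) (1,3) (2,3) (2,2) (2,1) (3,1) | (3,4) (2,4) (1,4) (1,3) (1,2) (2,2) (3,2) (3,1) | (3,4) (2,4) (1,4) (1,3) (1,2) (2,2) (2,1) (3,1) | (3,4) (2,4) (2,3) (1,3) (1,2) (2,2) (3,2) (3,1) | (3,4) (2,4) (2,3) (1,3) (1,2) (2,2) (2,1) (3,1).
That gives 6 routes.

6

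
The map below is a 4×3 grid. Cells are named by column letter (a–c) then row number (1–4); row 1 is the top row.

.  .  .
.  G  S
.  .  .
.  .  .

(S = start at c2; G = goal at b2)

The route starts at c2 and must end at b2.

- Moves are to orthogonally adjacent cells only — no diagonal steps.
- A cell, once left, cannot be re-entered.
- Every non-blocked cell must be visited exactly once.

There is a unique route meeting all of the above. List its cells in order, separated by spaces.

c2 c1 b1 a1 a2 a3 a4 b4 c4 c3 b3 b2

Need to visit all 12 open cells exactly once, starting at c2 and ending at b2.
Route from c2: up 1 to c1, left 2 to a1, down 3 to a4, right 2 to c4, up 1 to c3, left 1 to b3, up 1 to b2 — 11 moves in all.
Check: all 12 open cells covered.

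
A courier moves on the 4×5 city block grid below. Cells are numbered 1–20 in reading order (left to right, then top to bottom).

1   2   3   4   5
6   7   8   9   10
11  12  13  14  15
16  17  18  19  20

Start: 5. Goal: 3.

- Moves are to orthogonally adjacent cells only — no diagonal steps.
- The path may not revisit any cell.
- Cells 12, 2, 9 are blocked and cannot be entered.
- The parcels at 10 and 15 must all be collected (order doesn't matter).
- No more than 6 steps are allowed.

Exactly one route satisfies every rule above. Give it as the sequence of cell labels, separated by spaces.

5 10 15 14 13 8 3

The budget equals the shortest possible length, so every move has to be on a shortest route through the required cells.
Route from 5: 2× down (reaching 15), 2× left (reaching 13), 2× up (reaching 3) — 6 moves in all.
Check: all required cells visited; 6 ≤ 6 moves.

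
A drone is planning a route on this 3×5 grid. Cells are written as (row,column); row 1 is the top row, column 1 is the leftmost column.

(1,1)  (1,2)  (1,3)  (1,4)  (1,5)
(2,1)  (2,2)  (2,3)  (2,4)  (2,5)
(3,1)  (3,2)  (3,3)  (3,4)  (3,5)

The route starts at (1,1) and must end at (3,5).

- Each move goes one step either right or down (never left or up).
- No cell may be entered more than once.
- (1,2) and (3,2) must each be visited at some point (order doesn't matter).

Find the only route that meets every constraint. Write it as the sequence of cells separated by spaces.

(1,1) (1,2) (2,2) (3,2) (3,3) (3,4) (3,5)

Moves only go right or down, so the column and row indices never decrease.
Route from (1,1): right to (1,2), 2× down (reaching (3,2)), 3× right (reaching (3,5)) — 6 moves in all.
Check: all required cells visited.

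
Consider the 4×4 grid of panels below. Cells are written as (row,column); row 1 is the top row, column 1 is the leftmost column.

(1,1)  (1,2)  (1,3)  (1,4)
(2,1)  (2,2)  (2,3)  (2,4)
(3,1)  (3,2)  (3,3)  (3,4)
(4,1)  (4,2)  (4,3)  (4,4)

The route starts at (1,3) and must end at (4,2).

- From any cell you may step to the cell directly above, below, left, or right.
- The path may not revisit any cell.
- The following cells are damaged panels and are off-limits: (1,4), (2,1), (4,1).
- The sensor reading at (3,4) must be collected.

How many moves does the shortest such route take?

6

Any route passes through (3,4) somewhere between (1,3) and (4,2). Summing Manhattan distances along the two legs ((1,3) → (3,4) → (4,2)) gives a lower bound of 3 + 3 = 6 moves.
A route of 6 moves achieves this: (1,3) → (2,3) → (3,3) → (3,4) → (4,4) → (4,3) → (4,2).
Since 6 matches the lower bound, it is optimal.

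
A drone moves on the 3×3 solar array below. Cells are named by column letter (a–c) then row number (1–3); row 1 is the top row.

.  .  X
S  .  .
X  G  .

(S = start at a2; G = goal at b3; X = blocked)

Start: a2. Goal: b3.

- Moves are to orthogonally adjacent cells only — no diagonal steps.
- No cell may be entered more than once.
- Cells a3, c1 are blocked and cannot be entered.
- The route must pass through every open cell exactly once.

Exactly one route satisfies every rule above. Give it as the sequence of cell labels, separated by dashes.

a2 - a1 - b1 - b2 - c2 - c3 - b3

Need to visit all 7 open cells exactly once, starting at a2 and ending at b3.
Cell c2 has only two open neighbours (c3 and b2), so the path must pass straight through it: one of those is the cell it's entered from and the other is where it exits.
Route from a2: up 1 to a1, right 1 to b1, down 1 to b2, right 1 to c2, down 1 to c3, left 1 to b3 — 6 moves in all.
Check: all 7 open cells covered.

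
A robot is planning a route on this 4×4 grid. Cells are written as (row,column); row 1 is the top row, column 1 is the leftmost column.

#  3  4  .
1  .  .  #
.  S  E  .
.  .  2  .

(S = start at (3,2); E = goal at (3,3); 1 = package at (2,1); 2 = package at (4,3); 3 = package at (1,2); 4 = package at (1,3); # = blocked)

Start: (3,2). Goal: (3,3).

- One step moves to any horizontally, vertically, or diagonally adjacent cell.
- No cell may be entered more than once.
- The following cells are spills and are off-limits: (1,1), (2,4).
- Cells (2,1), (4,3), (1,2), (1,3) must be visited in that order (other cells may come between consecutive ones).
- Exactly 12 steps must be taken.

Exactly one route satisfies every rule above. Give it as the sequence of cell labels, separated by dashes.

The waypoints must appear in the order (2,1), (4,3), (1,2), (1,3), with no cell reused.
Route from (3,2): up-left to (2,1), 2× down (reaching (4,1)), 3× right (reaching (4,4)), up to (3,4), 2× up-left (reaching (1,2)), right to (1,3), down-left to (2,2), down-right to (3,3) — 12 moves in all.
Check: order respected (1 at step 1, 2 at step 5, 3 at step 9, 4 at step 10); 12 moves as required.

(3,2) - (2,1) - (3,1) - (4,1) - (4,2) - (4,3) - (4,4) - (3,4) - (2,3) - (1,2) - (1,3) - (2,2) - (3,3)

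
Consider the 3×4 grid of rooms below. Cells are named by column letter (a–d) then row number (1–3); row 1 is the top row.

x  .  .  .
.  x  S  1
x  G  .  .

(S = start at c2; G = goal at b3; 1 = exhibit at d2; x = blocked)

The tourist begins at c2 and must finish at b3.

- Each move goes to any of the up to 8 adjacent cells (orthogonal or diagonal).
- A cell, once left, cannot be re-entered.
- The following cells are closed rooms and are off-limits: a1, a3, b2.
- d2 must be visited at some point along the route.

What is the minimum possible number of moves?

Any route passes through d2 somewhere between c2 and b3. Summing Chebyshev distances along the two legs (c2 → d2 → b3) gives a lower bound of 1 + 2 = 3 moves.
A route of 3 moves achieves this: c2 → d2 → c3 → b3.
Since 3 matches the lower bound, it is optimal.

3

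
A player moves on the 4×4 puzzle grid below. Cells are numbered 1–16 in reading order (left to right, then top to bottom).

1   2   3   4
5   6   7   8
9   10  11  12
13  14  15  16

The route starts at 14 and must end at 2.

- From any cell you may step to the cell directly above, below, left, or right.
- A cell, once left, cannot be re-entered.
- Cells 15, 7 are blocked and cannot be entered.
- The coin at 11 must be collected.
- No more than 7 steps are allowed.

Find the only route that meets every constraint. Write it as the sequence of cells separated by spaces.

14 10 11 12 8 4 3 2

The 7-move cap with required stops at 11 leaves no slack for detours.
Route from 14: up 1 to 10, right 2 to 12, up 2 to 4, left 2 to 2 — 7 moves in all.
Check: all required cells visited; 7 ≤ 7 moves.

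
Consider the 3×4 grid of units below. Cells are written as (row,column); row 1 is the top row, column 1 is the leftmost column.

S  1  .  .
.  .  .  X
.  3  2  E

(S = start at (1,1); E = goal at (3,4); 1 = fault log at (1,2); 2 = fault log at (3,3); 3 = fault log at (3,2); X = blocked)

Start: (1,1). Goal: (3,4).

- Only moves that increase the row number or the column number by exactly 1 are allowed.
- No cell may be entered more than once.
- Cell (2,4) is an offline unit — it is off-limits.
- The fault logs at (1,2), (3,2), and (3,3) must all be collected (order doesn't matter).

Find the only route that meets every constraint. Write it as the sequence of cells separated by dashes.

(1,1) - (1,2) - (2,2) - (3,2) - (3,3) - (3,4)

Moves only go right or down, so the column and row indices never decrease.
Route from (1,1): right 1 to (1,2), down 2 to (3,2), right 2 to (3,4) — 5 moves in all.
Check: all required cells visited.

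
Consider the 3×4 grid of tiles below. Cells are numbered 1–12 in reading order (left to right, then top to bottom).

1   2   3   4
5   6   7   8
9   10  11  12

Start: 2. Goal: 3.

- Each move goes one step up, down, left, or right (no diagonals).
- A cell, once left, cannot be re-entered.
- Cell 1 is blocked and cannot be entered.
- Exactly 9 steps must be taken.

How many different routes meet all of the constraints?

Need simple routes of exactly 9 moves from 2 to 3 (Manhattan distance 1, so 4 moves are spent on a detour and 4 undoing it).
Enumerating: 2 6 5 9 10 11 7 8 4 3 | 2 6 5 9 10 11 12 8 4 3 | 2 6 5 9 10 11 12 8 7 3.
That gives 3 routes.

3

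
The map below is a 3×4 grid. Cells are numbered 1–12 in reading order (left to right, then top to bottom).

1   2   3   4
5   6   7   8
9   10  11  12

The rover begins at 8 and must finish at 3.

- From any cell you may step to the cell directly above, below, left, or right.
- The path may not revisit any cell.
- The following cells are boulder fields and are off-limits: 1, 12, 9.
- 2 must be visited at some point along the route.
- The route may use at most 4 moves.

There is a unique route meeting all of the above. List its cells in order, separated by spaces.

8 7 6 2 3

The 4-move cap with required stops at 2 leaves no slack for detours.
Route from 8: left 2 to 6, up 1 to 2, right 1 to 3 — 4 moves in all.
Check: all required cells visited; 4 ≤ 4 moves.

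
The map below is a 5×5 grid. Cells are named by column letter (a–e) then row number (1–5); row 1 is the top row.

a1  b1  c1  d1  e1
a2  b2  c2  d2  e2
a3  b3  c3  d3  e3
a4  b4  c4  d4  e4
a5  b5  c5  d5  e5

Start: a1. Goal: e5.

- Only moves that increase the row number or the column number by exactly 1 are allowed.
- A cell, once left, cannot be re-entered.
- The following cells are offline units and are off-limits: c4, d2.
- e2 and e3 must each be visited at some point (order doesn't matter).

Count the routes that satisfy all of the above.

A right/down-only route from a1 to e5 makes exactly 4 down-moves and 4 right-moves in some order.
With no other constraints that would be C(8,4) = 70 routes.
A monotone route can only reach the required cells in the order e2, e3, so split there and multiply the segment counts (each segment already excludes blocked cells): a1→e2: 1; e2→e3: 1; e3→e5: 1; product = 1.
That gives 1 route.

1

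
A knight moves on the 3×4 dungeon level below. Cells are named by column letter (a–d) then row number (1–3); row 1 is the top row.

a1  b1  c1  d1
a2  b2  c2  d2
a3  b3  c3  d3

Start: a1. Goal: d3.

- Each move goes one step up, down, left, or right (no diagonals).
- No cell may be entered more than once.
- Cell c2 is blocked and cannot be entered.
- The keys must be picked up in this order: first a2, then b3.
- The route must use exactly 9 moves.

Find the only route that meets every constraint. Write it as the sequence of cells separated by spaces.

The waypoints must appear in the order a2, b3, with no cell reused.
Route from a1: down 2 to a3, right 1 to b3, up 2 to b1, right 2 to d1, down 2 to d3 — 9 moves in all.
Check: order respected (a2 at step 1, b3 at step 3); 9 moves as required.

a1 a2 a3 b3 b2 b1 c1 d1 d2 d3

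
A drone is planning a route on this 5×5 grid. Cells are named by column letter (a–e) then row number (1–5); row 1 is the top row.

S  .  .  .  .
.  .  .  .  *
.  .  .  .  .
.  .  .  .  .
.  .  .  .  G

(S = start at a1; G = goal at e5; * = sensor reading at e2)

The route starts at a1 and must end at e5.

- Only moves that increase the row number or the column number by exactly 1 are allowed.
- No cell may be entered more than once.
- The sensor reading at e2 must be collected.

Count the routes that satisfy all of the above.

5

A right/down-only route from a1 to e5 makes exactly 4 down-moves and 4 right-moves in some order.
With no other constraints that would be C(8,4) = 70 routes.
Split at e2 and multiply the segment counts: a1→e2: 5; e2→e5: 1; product = 5.
That gives 5 routes.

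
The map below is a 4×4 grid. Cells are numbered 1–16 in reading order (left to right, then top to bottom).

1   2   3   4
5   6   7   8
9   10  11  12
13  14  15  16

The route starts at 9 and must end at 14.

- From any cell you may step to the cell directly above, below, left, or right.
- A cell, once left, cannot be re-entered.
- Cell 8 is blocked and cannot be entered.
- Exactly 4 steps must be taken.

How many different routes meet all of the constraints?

Need simple routes of exactly 4 moves from 9 to 14 (Manhattan distance 2, so 1 moves are spent on a detour and 1 undoing it).
Enumerating: 9 5 6 10 14 | 9 10 11 15 14.
That gives 2 routes.

2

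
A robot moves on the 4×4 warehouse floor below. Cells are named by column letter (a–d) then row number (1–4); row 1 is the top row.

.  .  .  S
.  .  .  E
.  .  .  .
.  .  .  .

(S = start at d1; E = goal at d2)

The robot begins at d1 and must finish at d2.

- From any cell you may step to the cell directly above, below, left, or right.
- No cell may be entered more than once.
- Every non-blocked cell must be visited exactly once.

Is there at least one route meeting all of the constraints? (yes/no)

One route that works: d1 → c1 → c2 → c3 → b3 → b2 → b1 → a1 → a2 → a3 → a4 → b4 → c4 → d4 → d3 → d2.

yes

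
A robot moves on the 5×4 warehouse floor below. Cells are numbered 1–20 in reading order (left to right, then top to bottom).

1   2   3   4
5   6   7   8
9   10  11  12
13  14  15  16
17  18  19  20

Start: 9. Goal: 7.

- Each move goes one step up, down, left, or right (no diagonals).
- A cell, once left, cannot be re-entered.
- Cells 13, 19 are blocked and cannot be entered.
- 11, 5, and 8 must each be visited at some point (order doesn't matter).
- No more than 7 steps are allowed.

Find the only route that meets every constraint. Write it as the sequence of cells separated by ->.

9 -> 5 -> 6 -> 10 -> 11 -> 12 -> 8 -> 7

The budget equals the shortest possible length, so every move has to be on a shortest route through the required cells.
Route from 9: up 1 to 5, right 1 to 6, down 1 to 10, right 2 to 12, up 1 to 8, left 1 to 7 — 7 moves in all.
Check: all required cells visited; 7 ≤ 7 moves.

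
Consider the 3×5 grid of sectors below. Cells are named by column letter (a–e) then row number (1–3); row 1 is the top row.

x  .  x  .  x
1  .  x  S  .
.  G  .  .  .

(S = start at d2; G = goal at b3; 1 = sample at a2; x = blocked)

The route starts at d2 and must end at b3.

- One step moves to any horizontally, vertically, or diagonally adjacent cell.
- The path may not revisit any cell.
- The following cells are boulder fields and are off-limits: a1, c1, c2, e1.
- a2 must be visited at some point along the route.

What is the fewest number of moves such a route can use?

4

Any route passes through a2 somewhere between d2 and b3. Summing Chebyshev distances along the two legs (d2 → a2 → b3) gives a lower bound of 3 + 1 = 4 moves.
A route of 4 moves achieves this: d2 → c3 → b2 → a2 → b3.
Since 4 matches the lower bound, it is optimal.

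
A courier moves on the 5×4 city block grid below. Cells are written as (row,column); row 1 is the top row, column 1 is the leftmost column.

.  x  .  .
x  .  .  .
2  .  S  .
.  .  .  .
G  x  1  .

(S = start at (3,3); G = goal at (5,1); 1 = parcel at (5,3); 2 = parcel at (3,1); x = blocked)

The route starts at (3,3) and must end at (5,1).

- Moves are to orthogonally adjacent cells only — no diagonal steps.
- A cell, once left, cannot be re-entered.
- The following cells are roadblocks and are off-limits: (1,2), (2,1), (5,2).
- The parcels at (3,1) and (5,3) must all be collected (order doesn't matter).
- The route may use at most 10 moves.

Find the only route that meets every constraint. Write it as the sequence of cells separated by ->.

(3,3) -> (3,4) -> (4,4) -> (5,4) -> (5,3) -> (4,3) -> (4,2) -> (3,2) -> (3,1) -> (4,1) -> (5,1)

The budget equals the shortest possible length, so every move has to be on a shortest route through the required cells.
Route from (3,3): right 1 to (3,4), down 2 to (5,4), left 1 to (5,3), up 1 to (4,3), left 1 to (4,2), up 1 to (3,2), left 1 to (3,1), down 2 to (5,1) — 10 moves in all.
Check: all required cells visited; 10 ≤ 10 moves.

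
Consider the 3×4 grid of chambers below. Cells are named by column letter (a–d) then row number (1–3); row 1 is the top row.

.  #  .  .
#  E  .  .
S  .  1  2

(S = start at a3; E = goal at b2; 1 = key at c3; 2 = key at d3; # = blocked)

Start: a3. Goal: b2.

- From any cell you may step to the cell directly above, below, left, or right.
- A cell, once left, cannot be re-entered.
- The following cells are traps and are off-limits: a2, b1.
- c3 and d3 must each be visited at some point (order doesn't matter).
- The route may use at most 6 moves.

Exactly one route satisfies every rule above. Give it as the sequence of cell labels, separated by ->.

a3 -> b3 -> c3 -> d3 -> d2 -> c2 -> b2

The 6-move cap with required stops at c3, d3 leaves no slack for detours.
Route from a3: right 3 to d3, up 1 to d2, left 2 to b2 — 6 moves in all.
Check: all required cells visited; 6 ≤ 6 moves.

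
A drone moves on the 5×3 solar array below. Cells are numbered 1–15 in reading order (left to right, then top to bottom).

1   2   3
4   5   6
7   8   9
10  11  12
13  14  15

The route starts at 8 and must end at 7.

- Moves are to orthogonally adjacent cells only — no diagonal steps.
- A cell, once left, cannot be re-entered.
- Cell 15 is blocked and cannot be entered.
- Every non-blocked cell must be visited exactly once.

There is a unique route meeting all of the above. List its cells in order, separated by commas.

Need to visit all 14 open cells exactly once, starting at 8 and ending at 7.
Cell 12 has only two open neighbours (9 and 11), so the path must pass straight through it: one of those is the cell it's entered from and the other is where it exits.
Route from 8: up 1 to 5, left 1 to 4, up 1 to 1, right 2 to 3, down 3 to 12, left 1 to 11, down 1 to 14, left 1 to 13, up 2 to 7 — 13 moves in all.
Check: all 14 open cells covered.

8, 5, 4, 1, 2, 3, 6, 9, 12, 11, 14, 13, 10, 7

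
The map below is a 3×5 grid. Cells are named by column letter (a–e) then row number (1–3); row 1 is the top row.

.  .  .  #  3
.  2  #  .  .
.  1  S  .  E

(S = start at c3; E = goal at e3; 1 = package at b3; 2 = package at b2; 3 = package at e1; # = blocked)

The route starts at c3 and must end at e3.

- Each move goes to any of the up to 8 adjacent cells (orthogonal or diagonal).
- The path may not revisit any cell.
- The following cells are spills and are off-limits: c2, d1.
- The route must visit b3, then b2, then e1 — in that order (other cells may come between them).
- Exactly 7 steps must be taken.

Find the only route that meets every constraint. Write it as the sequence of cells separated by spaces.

c3 b3 b2 c1 d2 e1 e2 e3

The waypoints must appear in the order b3, b2, e1, with no cell reused.
Route from c3: left to b3, up to b2, up-right to c1, down-right to d2, up-right to e1, 2× down (reaching e3) — 7 moves in all.
Check: order respected (1 at step 1, 2 at step 2, 3 at step 5); 7 moves as required.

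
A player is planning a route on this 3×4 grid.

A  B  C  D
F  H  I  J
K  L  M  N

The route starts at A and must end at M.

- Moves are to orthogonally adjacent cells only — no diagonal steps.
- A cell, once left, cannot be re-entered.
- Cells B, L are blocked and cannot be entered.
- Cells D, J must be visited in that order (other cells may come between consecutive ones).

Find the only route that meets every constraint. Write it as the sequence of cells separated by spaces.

A F H I C D J N M

The waypoints must appear in the order D, J, with no cell reused.
Route from A: down 1 to F, right 2 to I, up 1 to C, right 1 to D, down 2 to N, left 1 to M — 8 moves in all.
Check: order respected (D at step 5, J at step 6).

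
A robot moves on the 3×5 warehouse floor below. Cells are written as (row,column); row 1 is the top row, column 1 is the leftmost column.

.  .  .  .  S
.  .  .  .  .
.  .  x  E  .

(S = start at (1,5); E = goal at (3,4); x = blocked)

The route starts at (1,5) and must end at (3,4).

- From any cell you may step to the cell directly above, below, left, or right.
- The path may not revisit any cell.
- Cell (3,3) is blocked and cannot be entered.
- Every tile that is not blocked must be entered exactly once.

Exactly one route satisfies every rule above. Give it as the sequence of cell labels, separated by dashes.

(1,5) - (1,4) - (1,3) - (1,2) - (1,1) - (2,1) - (3,1) - (3,2) - (2,2) - (2,3) - (2,4) - (2,5) - (3,5) - (3,4)

Need to visit all 14 open cells exactly once, starting at (1,5) and ending at (3,4).
Route from (1,5): left 4 to (1,1), down 2 to (3,1), right 1 to (3,2), up 1 to (2,2), right 3 to (2,5), down 1 to (3,5), left 1 to (3,4) — 13 moves in all.
Check: all 14 open cells covered.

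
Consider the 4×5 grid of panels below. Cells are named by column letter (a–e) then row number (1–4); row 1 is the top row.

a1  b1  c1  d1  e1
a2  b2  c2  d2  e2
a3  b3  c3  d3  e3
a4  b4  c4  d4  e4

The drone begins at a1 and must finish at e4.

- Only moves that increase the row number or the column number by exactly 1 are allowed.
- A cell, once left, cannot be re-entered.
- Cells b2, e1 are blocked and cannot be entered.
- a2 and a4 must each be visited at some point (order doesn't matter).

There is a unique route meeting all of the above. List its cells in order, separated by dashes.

a1 - a2 - a3 - a4 - b4 - c4 - d4 - e4

Moves only go right or down, so the column and row indices never decrease.
Route from a1: down 3 to a4, right 4 to e4 — 7 moves in all.
Check: all required cells visited.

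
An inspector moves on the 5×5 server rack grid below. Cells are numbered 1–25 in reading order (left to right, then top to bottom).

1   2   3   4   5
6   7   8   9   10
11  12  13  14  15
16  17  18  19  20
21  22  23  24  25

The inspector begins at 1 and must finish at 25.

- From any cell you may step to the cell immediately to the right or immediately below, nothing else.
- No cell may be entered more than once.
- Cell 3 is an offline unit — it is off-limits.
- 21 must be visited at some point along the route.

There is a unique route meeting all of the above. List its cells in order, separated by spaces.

Moves only go right or down, so the column and row indices never decrease.
Route from 1: down 4 to 21, right 4 to 25 — 8 moves in all.
Check: all required cells visited.

1 6 11 16 21 22 23 24 25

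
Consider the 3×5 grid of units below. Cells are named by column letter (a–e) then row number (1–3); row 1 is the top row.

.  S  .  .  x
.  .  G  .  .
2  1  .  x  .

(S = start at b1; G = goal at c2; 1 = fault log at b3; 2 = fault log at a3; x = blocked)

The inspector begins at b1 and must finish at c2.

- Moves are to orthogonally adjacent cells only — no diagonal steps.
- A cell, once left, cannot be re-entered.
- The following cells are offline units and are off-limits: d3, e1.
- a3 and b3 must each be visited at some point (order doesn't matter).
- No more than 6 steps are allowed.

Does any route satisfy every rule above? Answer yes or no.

yes

One route that works: b1 → b2 → a2 → a3 → b3 → c3 → c2.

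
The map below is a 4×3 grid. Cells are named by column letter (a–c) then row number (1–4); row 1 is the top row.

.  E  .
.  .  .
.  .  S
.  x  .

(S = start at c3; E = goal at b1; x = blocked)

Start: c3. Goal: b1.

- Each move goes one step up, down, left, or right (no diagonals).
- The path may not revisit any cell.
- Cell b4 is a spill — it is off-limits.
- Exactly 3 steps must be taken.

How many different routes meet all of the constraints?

Need simple routes of exactly 3 moves from c3 to b1 (Manhattan distance 3, so 0 moves are spent on a detour and 0 undoing it).
Enumerating: c3 c2 c1 b1 | c3 c2 b2 b1 | c3 b3 b2 b1.
That gives 3 routes.

3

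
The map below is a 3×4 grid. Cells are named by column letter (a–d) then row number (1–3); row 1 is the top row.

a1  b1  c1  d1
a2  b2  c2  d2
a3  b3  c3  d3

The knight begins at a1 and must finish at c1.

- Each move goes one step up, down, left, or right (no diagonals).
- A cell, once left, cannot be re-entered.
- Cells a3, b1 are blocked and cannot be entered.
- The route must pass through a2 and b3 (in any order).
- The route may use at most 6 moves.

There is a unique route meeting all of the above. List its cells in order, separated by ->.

a1 -> a2 -> b2 -> b3 -> c3 -> c2 -> c1

Any route must reach a2 and b3 and still end at c1 within 6 moves, so the order of the required stops is forced.
Route from a1: down to a2, right to b2, down to b3, right to c3, 2× up (reaching c1) — 6 moves in all.
Check: all required cells visited; 6 ≤ 6 moves.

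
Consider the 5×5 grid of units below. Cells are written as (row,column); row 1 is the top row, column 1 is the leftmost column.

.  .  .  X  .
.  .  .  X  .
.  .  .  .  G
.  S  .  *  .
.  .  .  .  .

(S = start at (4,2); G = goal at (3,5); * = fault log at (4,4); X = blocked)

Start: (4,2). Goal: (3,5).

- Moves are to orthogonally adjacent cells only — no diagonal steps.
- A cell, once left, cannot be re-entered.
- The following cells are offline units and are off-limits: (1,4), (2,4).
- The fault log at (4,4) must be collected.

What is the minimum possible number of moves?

4

Any route passes through (4,4) somewhere between (4,2) and (3,5). Summing Manhattan distances along the two legs ((4,2) → (4,4) → (3,5)) gives a lower bound of 2 + 2 = 4 moves.
A route of 4 moves achieves this: (4,2) → (4,3) → (4,4) → (3,4) → (3,5).
Since 4 matches the lower bound, it is optimal.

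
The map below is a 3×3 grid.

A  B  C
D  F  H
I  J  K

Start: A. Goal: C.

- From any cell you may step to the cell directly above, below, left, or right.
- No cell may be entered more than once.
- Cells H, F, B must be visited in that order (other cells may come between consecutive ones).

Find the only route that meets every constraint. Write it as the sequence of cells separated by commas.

A, D, I, J, K, H, F, B, C

The waypoints must appear in the order H, F, B, with no cell reused.
Route from A: 2× down (reaching I), 2× right (reaching K), up to H, left to F, up to B, right to C — 8 moves in all.
Check: order respected (H at step 5, F at step 6, B at step 7).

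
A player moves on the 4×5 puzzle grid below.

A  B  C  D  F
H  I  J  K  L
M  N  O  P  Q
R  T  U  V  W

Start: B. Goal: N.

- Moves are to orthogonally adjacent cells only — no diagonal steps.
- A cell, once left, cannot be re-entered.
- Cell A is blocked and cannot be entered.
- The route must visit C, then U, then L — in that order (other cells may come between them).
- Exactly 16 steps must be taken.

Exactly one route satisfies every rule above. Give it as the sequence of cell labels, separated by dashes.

The waypoints must appear in the order C, U, L, with no cell reused.
Route from B: right 1 to C, down 1 to J, left 2 to H, down 2 to R, right 4 to W, up 2 to L, left 1 to K, down 1 to P, left 2 to N — 16 moves in all.
Check: order respected (C at step 1, U at step 8, L at step 12); 16 moves as required.

B - C - J - I - H - M - R - T - U - V - W - Q - L - K - P - O - N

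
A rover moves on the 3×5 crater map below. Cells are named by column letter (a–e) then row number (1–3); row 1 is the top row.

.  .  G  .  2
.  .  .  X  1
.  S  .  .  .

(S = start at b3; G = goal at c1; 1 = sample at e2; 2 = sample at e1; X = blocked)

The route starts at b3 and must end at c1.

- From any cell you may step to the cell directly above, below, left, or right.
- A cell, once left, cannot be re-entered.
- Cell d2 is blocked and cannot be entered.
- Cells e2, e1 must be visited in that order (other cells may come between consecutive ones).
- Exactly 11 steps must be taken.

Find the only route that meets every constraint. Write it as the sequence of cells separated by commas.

The waypoints must appear in the order e2, e1, with no cell reused.
Route from b3: left to a3, up to a2, 2× right (reaching c2), down to c3, 2× right (reaching e3), 2× up (reaching e1), 2× left (reaching c1) — 11 moves in all.
Check: order respected (1 at step 8, 2 at step 9); 11 moves as required.

b3, a3, a2, b2, c2, c3, d3, e3, e2, e1, d1, c1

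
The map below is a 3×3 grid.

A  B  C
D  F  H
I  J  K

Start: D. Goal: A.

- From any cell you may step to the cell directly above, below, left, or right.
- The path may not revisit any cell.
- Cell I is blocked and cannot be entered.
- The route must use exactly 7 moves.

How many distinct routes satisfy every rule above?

Need simple routes of exactly 7 moves from D to A (Manhattan distance 1, so 3 moves are spent on a detour and 3 undoing it).
Enumerating: D F J K H C B A.
That gives 1 route.

1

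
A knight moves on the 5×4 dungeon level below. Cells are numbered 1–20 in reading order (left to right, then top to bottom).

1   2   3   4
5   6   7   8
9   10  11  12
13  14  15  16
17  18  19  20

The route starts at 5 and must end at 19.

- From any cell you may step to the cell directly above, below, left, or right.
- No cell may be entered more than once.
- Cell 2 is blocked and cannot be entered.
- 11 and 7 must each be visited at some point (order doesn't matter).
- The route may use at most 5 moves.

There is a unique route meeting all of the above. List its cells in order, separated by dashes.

5 - 6 - 7 - 11 - 15 - 19

The budget equals the shortest possible length, so every move has to be on a shortest route through the required cells.
Route from 5: 2× right (reaching 7), 3× down (reaching 19) — 5 moves in all.
Check: all required cells visited; 5 ≤ 5 moves.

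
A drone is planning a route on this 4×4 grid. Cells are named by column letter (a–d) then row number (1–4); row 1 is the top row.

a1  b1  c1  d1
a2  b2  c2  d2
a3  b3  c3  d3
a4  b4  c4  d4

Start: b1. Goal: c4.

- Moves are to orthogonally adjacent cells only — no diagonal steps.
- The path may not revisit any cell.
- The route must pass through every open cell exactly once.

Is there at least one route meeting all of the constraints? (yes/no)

no

Colour the cells like a checkerboard: each orthogonal step flips colour, so a Hamiltonian route alternates colours. Here there are 8 cells of one colour and 8 of the other, with start on the same colour as the goal — the counts and endpoints can't be arranged into an alternating sequence of length 16, so no Hamiltonian route exists.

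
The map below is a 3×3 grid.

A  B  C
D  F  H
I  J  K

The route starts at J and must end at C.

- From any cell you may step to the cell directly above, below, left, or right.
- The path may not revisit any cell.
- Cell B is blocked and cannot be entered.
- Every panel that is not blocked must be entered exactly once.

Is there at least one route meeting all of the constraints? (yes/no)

no

Cell A has only one open neighbour but is neither the start nor the goal, so a Hamiltonian route would have to both enter and leave it through the same neighbour — impossible without revisiting.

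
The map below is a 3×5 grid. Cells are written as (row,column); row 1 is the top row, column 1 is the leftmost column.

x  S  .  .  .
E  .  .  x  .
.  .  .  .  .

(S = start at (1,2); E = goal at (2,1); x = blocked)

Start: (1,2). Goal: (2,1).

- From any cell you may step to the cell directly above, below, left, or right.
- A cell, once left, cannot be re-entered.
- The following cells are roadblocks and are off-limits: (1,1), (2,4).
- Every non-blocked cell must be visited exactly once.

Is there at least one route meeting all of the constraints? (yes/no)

yes

One route that works: (1,2) → (2,2) → (2,3) → (1,3) → (1,4) → (1,5) → (2,5) → (3,5) → (3,4) → (3,3) → (3,2) → (3,1) → (2,1).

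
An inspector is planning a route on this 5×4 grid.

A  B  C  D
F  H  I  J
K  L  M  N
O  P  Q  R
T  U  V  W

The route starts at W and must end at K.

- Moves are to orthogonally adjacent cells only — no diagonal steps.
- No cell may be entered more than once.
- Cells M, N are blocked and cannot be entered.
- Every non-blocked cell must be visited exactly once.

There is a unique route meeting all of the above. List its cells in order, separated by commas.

W, R, Q, V, U, T, O, P, L, H, I, J, D, C, B, A, F, K

Need to visit all 18 open cells exactly once, starting at W and ending at K.
Cell R has only two open neighbours (W and Q), so the path must pass straight through it: one of those is the cell it's entered from and the other is where it exits.
Route from W: up 1 to R, left 1 to Q, down 1 to V, left 2 to T, up 1 to O, right 1 to P, up 2 to H, right 2 to J, up 1 to D, left 3 to A, down 2 to K — 17 moves in all.
Check: all 18 open cells covered.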